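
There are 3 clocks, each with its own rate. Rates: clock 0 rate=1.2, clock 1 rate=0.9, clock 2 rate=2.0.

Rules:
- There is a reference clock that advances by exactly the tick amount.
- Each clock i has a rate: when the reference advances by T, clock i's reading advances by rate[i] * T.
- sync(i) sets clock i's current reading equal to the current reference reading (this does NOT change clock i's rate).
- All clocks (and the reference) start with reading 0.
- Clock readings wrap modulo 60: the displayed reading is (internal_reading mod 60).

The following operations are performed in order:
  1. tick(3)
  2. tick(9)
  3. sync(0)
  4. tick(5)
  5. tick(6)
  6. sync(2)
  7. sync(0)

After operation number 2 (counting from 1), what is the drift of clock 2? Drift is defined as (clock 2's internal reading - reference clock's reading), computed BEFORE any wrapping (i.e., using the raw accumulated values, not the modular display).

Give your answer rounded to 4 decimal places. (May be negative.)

Answer: 12.0000

Derivation:
After op 1 tick(3): ref=3.0000 raw=[3.6000 2.7000 6.0000]
After op 2 tick(9): ref=12.0000 raw=[14.4000 10.8000 24.0000]
Drift of clock 2 after op 2: 24.0000 - 12.0000 = 12.0000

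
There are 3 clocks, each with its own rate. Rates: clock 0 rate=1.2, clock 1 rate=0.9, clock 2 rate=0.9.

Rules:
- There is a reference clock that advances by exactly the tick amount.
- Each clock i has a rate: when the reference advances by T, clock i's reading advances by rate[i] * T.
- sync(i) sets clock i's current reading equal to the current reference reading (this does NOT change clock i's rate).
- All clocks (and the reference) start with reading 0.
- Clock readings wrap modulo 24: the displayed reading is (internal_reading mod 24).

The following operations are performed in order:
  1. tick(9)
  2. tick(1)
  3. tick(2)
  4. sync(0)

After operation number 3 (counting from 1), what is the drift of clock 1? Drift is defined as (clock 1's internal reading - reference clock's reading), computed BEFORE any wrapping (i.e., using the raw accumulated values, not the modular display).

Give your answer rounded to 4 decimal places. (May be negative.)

After op 1 tick(9): ref=9.0000 raw=[10.8000 8.1000 8.1000]
After op 2 tick(1): ref=10.0000 raw=[12.0000 9.0000 9.0000]
After op 3 tick(2): ref=12.0000 raw=[14.4000 10.8000 10.8000]
Drift of clock 1 after op 3: 10.8000 - 12.0000 = -1.2000

Answer: -1.2000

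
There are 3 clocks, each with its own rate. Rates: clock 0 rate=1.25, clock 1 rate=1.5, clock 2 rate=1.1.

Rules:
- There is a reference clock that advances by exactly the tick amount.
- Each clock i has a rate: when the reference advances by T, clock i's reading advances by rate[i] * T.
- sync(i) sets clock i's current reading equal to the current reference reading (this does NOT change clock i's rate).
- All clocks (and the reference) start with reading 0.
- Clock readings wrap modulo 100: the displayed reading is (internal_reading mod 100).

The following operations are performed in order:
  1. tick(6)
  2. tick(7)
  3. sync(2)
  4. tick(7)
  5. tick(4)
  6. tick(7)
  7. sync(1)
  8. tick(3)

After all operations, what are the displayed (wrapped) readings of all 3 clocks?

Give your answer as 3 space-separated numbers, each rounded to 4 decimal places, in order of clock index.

Answer: 42.5000 35.5000 36.1000

Derivation:
After op 1 tick(6): ref=6.0000 raw=[7.5000 9.0000 6.6000]
After op 2 tick(7): ref=13.0000 raw=[16.2500 19.5000 14.3000]
After op 3 sync(2): ref=13.0000 raw=[16.2500 19.5000 13.0000]
After op 4 tick(7): ref=20.0000 raw=[25.0000 30.0000 20.7000]
After op 5 tick(4): ref=24.0000 raw=[30.0000 36.0000 25.1000]
After op 6 tick(7): ref=31.0000 raw=[38.7500 46.5000 32.8000]
After op 7 sync(1): ref=31.0000 raw=[38.7500 31.0000 32.8000]
After op 8 tick(3): ref=34.0000 raw=[42.5000 35.5000 36.1000]
Wrap final raw readings (mod 100): 42.5000 mod 100 = 42.5000; 35.5000 mod 100 = 35.5000; 36.1000 mod 100 = 36.1000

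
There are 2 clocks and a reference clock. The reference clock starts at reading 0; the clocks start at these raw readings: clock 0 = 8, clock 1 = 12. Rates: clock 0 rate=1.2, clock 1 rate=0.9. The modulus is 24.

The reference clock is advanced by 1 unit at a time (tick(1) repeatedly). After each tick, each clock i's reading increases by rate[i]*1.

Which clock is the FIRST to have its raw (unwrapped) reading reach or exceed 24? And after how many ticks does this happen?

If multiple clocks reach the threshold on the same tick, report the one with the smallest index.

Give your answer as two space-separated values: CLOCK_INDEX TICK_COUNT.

clock 0: start=8, rate=1.2, needs 24-8 = 16; ticks = ceil(16/1.2) = ceil(13.3333) = 14; reading at tick 14 = 8 + 1.2*14 = 24.8000
clock 1: start=12, rate=0.9, needs 24-12 = 12; ticks = ceil(12/0.9) = ceil(13.3333) = 14; reading at tick 14 = 12 + 0.9*14 = 24.6000
Minimum tick count = 14; winners = [0, 1]; smallest index = 0

Answer: 0 14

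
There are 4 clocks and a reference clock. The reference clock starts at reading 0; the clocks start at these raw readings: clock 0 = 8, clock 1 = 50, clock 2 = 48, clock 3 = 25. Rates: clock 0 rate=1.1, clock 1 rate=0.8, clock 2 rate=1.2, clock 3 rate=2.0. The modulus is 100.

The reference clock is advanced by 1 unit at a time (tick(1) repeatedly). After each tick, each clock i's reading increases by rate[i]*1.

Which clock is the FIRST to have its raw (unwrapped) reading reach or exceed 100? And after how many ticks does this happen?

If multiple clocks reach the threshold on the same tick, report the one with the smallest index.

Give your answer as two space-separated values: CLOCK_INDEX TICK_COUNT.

Answer: 3 38

Derivation:
clock 0: start=8, rate=1.1, needs 100-8 = 92; ticks = ceil(92/1.1) = ceil(83.6364) = 84; reading at tick 84 = 8 + 1.1*84 = 100.4000
clock 1: start=50, rate=0.8, needs 100-50 = 50; ticks = ceil(50/0.8) = ceil(62.5000) = 63; reading at tick 63 = 50 + 0.8*63 = 100.4000
clock 2: start=48, rate=1.2, needs 100-48 = 52; ticks = ceil(52/1.2) = ceil(43.3333) = 44; reading at tick 44 = 48 + 1.2*44 = 100.8000
clock 3: start=25, rate=2.0, needs 100-25 = 75; ticks = ceil(75/2.0) = ceil(37.5000) = 38; reading at tick 38 = 25 + 2.0*38 = 101.0000
Minimum tick count = 38; winners = [3]; smallest index = 3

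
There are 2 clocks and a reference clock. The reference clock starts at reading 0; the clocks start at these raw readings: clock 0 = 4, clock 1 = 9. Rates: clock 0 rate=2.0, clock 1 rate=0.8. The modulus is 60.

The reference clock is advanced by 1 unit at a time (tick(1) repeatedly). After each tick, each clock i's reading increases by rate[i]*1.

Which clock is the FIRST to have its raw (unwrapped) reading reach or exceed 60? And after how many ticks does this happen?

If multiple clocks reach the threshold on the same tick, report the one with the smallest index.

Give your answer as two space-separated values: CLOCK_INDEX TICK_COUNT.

Answer: 0 28

Derivation:
clock 0: start=4, rate=2.0, needs 60-4 = 56; ticks = ceil(56/2.0) = ceil(28.0000) = 28; reading at tick 28 = 4 + 2.0*28 = 60.0000
clock 1: start=9, rate=0.8, needs 60-9 = 51; ticks = ceil(51/0.8) = ceil(63.7500) = 64; reading at tick 64 = 9 + 0.8*64 = 60.2000
Minimum tick count = 28; winners = [0]; smallest index = 0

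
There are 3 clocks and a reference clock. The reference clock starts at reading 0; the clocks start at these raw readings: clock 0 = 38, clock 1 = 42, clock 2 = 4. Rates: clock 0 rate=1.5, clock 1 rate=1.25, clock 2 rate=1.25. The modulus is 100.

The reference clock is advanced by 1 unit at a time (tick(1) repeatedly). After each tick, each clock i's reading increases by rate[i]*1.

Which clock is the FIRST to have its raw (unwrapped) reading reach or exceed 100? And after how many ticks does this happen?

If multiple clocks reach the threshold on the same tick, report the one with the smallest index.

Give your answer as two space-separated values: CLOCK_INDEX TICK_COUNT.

Answer: 0 42

Derivation:
clock 0: start=38, rate=1.5, needs 100-38 = 62; ticks = ceil(62/1.5) = ceil(41.3333) = 42; reading at tick 42 = 38 + 1.5*42 = 101.0000
clock 1: start=42, rate=1.25, needs 100-42 = 58; ticks = ceil(58/1.25) = ceil(46.4000) = 47; reading at tick 47 = 42 + 1.25*47 = 100.7500
clock 2: start=4, rate=1.25, needs 100-4 = 96; ticks = ceil(96/1.25) = ceil(76.8000) = 77; reading at tick 77 = 4 + 1.25*77 = 100.2500
Minimum tick count = 42; winners = [0]; smallest index = 0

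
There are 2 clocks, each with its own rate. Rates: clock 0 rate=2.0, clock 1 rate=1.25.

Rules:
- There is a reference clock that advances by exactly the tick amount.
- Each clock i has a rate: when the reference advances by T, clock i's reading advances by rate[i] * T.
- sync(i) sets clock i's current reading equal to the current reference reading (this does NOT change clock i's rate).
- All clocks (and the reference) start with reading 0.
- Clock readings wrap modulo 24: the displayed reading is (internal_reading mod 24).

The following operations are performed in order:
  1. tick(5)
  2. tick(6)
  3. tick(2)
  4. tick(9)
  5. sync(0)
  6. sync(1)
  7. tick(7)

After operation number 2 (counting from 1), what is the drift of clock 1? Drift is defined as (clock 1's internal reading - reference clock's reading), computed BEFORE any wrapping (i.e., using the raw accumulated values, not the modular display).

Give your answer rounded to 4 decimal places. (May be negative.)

After op 1 tick(5): ref=5.0000 raw=[10.0000 6.2500]
After op 2 tick(6): ref=11.0000 raw=[22.0000 13.7500]
Drift of clock 1 after op 2: 13.7500 - 11.0000 = 2.7500

Answer: 2.7500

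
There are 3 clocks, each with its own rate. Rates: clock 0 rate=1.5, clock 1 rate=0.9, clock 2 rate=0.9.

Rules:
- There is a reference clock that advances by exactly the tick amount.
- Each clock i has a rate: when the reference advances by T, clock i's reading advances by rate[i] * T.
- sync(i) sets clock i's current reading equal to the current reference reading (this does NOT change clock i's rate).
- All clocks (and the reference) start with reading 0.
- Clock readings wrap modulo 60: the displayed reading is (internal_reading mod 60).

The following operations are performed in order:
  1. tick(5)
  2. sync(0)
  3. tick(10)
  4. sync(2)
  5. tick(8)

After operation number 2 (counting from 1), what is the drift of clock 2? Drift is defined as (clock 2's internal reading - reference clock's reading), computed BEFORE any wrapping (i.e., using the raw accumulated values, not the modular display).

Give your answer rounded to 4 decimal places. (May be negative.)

After op 1 tick(5): ref=5.0000 raw=[7.5000 4.5000 4.5000]
After op 2 sync(0): ref=5.0000 raw=[5.0000 4.5000 4.5000]
Drift of clock 2 after op 2: 4.5000 - 5.0000 = -0.5000

Answer: -0.5000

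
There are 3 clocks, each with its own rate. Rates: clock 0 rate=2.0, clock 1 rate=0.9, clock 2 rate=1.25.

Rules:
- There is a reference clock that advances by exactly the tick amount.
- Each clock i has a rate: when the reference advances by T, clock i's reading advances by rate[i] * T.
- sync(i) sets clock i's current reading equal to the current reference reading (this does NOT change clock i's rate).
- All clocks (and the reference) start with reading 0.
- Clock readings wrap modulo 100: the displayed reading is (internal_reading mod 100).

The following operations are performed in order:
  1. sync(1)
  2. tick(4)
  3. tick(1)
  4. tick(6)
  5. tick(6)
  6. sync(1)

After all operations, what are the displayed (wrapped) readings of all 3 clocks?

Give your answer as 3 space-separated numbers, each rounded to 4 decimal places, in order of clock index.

Answer: 34.0000 17.0000 21.2500

Derivation:
After op 1 sync(1): ref=0.0000 raw=[0.0000 0.0000 0.0000]
After op 2 tick(4): ref=4.0000 raw=[8.0000 3.6000 5.0000]
After op 3 tick(1): ref=5.0000 raw=[10.0000 4.5000 6.2500]
After op 4 tick(6): ref=11.0000 raw=[22.0000 9.9000 13.7500]
After op 5 tick(6): ref=17.0000 raw=[34.0000 15.3000 21.2500]
After op 6 sync(1): ref=17.0000 raw=[34.0000 17.0000 21.2500]
Wrap final raw readings (mod 100): 34.0000 mod 100 = 34.0000; 17.0000 mod 100 = 17.0000; 21.2500 mod 100 = 21.2500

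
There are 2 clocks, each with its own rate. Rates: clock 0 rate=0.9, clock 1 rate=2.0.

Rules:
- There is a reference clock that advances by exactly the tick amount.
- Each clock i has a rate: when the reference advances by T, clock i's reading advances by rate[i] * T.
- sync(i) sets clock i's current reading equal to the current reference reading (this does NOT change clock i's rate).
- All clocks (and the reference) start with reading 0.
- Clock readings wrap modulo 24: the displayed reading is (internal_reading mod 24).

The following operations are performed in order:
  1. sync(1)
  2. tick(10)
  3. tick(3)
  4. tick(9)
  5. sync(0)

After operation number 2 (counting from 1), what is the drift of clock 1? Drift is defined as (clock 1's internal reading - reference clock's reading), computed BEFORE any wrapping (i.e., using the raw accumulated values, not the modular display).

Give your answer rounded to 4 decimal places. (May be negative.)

Answer: 10.0000

Derivation:
After op 1 sync(1): ref=0.0000 raw=[0.0000 0.0000]
After op 2 tick(10): ref=10.0000 raw=[9.0000 20.0000]
Drift of clock 1 after op 2: 20.0000 - 10.0000 = 10.0000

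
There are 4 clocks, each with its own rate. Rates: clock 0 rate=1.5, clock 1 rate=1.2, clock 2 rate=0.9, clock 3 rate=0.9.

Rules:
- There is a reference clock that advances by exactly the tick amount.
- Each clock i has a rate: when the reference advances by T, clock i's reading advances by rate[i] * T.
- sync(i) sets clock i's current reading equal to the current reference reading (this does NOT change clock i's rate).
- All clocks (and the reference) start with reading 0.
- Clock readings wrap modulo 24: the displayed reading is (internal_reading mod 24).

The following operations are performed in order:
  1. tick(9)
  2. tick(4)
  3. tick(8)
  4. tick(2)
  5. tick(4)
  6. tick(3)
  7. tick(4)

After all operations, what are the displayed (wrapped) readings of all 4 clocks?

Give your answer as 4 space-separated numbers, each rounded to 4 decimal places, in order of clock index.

After op 1 tick(9): ref=9.0000 raw=[13.5000 10.8000 8.1000 8.1000]
After op 2 tick(4): ref=13.0000 raw=[19.5000 15.6000 11.7000 11.7000]
After op 3 tick(8): ref=21.0000 raw=[31.5000 25.2000 18.9000 18.9000]
After op 4 tick(2): ref=23.0000 raw=[34.5000 27.6000 20.7000 20.7000]
After op 5 tick(4): ref=27.0000 raw=[40.5000 32.4000 24.3000 24.3000]
After op 6 tick(3): ref=30.0000 raw=[45.0000 36.0000 27.0000 27.0000]
After op 7 tick(4): ref=34.0000 raw=[51.0000 40.8000 30.6000 30.6000]
Wrap final raw readings (mod 24): 51.0000 mod 24 = 3.0000; 40.8000 mod 24 = 16.8000; 30.6000 mod 24 = 6.6000; 30.6000 mod 24 = 6.6000

Answer: 3.0000 16.8000 6.6000 6.6000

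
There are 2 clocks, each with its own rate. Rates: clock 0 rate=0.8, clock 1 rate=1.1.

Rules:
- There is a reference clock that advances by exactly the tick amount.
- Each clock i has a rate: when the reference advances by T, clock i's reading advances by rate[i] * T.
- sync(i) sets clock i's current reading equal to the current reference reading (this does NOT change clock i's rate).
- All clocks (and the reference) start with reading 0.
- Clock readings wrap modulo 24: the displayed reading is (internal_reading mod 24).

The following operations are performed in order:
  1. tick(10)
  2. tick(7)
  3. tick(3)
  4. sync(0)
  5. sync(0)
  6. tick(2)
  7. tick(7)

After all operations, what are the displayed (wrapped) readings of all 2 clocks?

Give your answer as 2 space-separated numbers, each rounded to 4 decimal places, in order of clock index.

After op 1 tick(10): ref=10.0000 raw=[8.0000 11.0000]
After op 2 tick(7): ref=17.0000 raw=[13.6000 18.7000]
After op 3 tick(3): ref=20.0000 raw=[16.0000 22.0000]
After op 4 sync(0): ref=20.0000 raw=[20.0000 22.0000]
After op 5 sync(0): ref=20.0000 raw=[20.0000 22.0000]
After op 6 tick(2): ref=22.0000 raw=[21.6000 24.2000]
After op 7 tick(7): ref=29.0000 raw=[27.2000 31.9000]
Wrap final raw readings (mod 24): 27.2000 mod 24 = 3.2000; 31.9000 mod 24 = 7.9000

Answer: 3.2000 7.9000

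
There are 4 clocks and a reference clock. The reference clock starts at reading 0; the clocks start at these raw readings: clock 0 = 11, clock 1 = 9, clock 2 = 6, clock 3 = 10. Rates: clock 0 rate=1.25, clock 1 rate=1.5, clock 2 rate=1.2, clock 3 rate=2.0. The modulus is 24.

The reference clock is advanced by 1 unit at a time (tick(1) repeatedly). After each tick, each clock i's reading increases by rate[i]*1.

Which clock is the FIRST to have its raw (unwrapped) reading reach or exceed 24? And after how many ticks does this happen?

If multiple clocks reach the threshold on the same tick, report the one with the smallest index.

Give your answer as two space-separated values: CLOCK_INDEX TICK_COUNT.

Answer: 3 7

Derivation:
clock 0: start=11, rate=1.25, needs 24-11 = 13; ticks = ceil(13/1.25) = ceil(10.4000) = 11; reading at tick 11 = 11 + 1.25*11 = 24.7500
clock 1: start=9, rate=1.5, needs 24-9 = 15; ticks = ceil(15/1.5) = ceil(10.0000) = 10; reading at tick 10 = 9 + 1.5*10 = 24.0000
clock 2: start=6, rate=1.2, needs 24-6 = 18; ticks = ceil(18/1.2) = ceil(15.0000) = 15; reading at tick 15 = 6 + 1.2*15 = 24.0000
clock 3: start=10, rate=2.0, needs 24-10 = 14; ticks = ceil(14/2.0) = ceil(7.0000) = 7; reading at tick 7 = 10 + 2.0*7 = 24.0000
Minimum tick count = 7; winners = [3]; smallest index = 3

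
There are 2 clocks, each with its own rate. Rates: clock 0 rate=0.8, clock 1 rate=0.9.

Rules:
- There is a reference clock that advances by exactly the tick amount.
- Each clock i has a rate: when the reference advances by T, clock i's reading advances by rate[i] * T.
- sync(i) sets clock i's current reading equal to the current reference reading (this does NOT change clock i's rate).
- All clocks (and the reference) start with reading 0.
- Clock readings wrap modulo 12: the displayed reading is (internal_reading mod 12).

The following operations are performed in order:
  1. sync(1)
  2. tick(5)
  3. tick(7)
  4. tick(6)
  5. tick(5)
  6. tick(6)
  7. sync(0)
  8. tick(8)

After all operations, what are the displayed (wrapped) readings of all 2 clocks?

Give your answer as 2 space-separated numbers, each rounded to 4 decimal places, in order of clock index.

Answer: 11.4000 9.3000

Derivation:
After op 1 sync(1): ref=0.0000 raw=[0.0000 0.0000]
After op 2 tick(5): ref=5.0000 raw=[4.0000 4.5000]
After op 3 tick(7): ref=12.0000 raw=[9.6000 10.8000]
After op 4 tick(6): ref=18.0000 raw=[14.4000 16.2000]
After op 5 tick(5): ref=23.0000 raw=[18.4000 20.7000]
After op 6 tick(6): ref=29.0000 raw=[23.2000 26.1000]
After op 7 sync(0): ref=29.0000 raw=[29.0000 26.1000]
After op 8 tick(8): ref=37.0000 raw=[35.4000 33.3000]
Wrap final raw readings (mod 12): 35.4000 mod 12 = 11.4000; 33.3000 mod 12 = 9.3000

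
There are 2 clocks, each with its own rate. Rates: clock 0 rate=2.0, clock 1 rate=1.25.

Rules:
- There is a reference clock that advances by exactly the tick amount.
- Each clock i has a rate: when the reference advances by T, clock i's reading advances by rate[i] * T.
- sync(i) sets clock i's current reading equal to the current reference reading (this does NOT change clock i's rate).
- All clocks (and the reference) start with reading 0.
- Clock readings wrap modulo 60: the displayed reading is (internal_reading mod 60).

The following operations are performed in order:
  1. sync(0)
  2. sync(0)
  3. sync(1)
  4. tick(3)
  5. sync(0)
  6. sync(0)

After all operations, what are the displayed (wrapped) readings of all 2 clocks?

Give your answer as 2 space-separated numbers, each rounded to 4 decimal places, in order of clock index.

Answer: 3.0000 3.7500

Derivation:
After op 1 sync(0): ref=0.0000 raw=[0.0000 0.0000]
After op 2 sync(0): ref=0.0000 raw=[0.0000 0.0000]
After op 3 sync(1): ref=0.0000 raw=[0.0000 0.0000]
After op 4 tick(3): ref=3.0000 raw=[6.0000 3.7500]
After op 5 sync(0): ref=3.0000 raw=[3.0000 3.7500]
After op 6 sync(0): ref=3.0000 raw=[3.0000 3.7500]
Wrap final raw readings (mod 60): 3.0000 mod 60 = 3.0000; 3.7500 mod 60 = 3.7500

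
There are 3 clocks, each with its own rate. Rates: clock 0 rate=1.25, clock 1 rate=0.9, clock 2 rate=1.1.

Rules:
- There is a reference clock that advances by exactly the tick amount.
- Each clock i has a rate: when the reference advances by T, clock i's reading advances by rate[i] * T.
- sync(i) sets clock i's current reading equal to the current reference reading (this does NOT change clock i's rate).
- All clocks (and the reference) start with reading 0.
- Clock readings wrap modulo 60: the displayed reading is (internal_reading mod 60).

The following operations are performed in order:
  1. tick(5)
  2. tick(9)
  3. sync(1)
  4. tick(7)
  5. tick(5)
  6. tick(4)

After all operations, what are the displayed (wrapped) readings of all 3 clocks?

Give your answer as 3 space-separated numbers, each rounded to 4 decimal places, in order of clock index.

After op 1 tick(5): ref=5.0000 raw=[6.2500 4.5000 5.5000]
After op 2 tick(9): ref=14.0000 raw=[17.5000 12.6000 15.4000]
After op 3 sync(1): ref=14.0000 raw=[17.5000 14.0000 15.4000]
After op 4 tick(7): ref=21.0000 raw=[26.2500 20.3000 23.1000]
After op 5 tick(5): ref=26.0000 raw=[32.5000 24.8000 28.6000]
After op 6 tick(4): ref=30.0000 raw=[37.5000 28.4000 33.0000]
Wrap final raw readings (mod 60): 37.5000 mod 60 = 37.5000; 28.4000 mod 60 = 28.4000; 33.0000 mod 60 = 33.0000

Answer: 37.5000 28.4000 33.0000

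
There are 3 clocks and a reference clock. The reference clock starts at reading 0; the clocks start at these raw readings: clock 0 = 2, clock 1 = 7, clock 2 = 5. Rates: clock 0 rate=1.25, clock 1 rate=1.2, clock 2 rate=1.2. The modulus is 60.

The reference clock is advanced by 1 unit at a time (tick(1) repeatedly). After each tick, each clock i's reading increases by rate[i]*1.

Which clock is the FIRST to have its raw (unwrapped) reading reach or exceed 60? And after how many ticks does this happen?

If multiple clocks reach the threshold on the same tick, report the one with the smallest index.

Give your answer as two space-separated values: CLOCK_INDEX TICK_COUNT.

Answer: 1 45

Derivation:
clock 0: start=2, rate=1.25, needs 60-2 = 58; ticks = ceil(58/1.25) = ceil(46.4000) = 47; reading at tick 47 = 2 + 1.25*47 = 60.7500
clock 1: start=7, rate=1.2, needs 60-7 = 53; ticks = ceil(53/1.2) = ceil(44.1667) = 45; reading at tick 45 = 7 + 1.2*45 = 61.0000
clock 2: start=5, rate=1.2, needs 60-5 = 55; ticks = ceil(55/1.2) = ceil(45.8333) = 46; reading at tick 46 = 5 + 1.2*46 = 60.2000
Minimum tick count = 45; winners = [1]; smallest index = 1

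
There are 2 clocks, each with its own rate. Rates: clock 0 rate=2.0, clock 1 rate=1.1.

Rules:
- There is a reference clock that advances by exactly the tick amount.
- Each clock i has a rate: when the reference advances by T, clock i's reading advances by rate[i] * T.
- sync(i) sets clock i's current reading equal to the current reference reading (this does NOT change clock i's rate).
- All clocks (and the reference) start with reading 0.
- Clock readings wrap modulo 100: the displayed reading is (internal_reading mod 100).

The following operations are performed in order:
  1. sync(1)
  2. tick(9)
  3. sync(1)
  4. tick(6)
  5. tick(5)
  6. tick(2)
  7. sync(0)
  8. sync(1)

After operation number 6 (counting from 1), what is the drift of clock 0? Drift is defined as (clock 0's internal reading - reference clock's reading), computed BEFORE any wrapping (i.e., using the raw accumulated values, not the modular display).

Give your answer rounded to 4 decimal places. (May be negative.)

After op 1 sync(1): ref=0.0000 raw=[0.0000 0.0000]
After op 2 tick(9): ref=9.0000 raw=[18.0000 9.9000]
After op 3 sync(1): ref=9.0000 raw=[18.0000 9.0000]
After op 4 tick(6): ref=15.0000 raw=[30.0000 15.6000]
After op 5 tick(5): ref=20.0000 raw=[40.0000 21.1000]
After op 6 tick(2): ref=22.0000 raw=[44.0000 23.3000]
Drift of clock 0 after op 6: 44.0000 - 22.0000 = 22.0000

Answer: 22.0000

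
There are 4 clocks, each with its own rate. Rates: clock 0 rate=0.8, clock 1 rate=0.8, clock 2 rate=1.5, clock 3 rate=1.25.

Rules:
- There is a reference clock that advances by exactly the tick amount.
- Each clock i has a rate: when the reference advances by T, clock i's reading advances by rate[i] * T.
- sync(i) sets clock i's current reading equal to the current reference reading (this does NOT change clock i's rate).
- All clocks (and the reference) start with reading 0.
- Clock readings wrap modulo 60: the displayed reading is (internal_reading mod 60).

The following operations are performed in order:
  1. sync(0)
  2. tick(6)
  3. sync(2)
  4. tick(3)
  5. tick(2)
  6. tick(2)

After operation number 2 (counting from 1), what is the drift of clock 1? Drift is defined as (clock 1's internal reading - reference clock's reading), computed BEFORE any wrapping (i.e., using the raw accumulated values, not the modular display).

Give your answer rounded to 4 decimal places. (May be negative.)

After op 1 sync(0): ref=0.0000 raw=[0.0000 0.0000 0.0000 0.0000]
After op 2 tick(6): ref=6.0000 raw=[4.8000 4.8000 9.0000 7.5000]
Drift of clock 1 after op 2: 4.8000 - 6.0000 = -1.2000

Answer: -1.2000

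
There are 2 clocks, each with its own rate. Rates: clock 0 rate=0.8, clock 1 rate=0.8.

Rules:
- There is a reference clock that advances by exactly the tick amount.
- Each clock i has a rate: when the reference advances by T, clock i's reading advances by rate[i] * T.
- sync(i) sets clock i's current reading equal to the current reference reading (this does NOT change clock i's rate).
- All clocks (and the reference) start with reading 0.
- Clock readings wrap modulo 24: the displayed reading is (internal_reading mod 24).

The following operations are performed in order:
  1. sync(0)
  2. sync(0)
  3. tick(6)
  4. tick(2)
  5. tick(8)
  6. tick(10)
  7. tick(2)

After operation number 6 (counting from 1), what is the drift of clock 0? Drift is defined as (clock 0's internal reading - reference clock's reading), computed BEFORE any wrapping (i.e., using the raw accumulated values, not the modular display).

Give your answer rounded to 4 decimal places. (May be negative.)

After op 1 sync(0): ref=0.0000 raw=[0.0000 0.0000]
After op 2 sync(0): ref=0.0000 raw=[0.0000 0.0000]
After op 3 tick(6): ref=6.0000 raw=[4.8000 4.8000]
After op 4 tick(2): ref=8.0000 raw=[6.4000 6.4000]
After op 5 tick(8): ref=16.0000 raw=[12.8000 12.8000]
After op 6 tick(10): ref=26.0000 raw=[20.8000 20.8000]
Drift of clock 0 after op 6: 20.8000 - 26.0000 = -5.2000

Answer: -5.2000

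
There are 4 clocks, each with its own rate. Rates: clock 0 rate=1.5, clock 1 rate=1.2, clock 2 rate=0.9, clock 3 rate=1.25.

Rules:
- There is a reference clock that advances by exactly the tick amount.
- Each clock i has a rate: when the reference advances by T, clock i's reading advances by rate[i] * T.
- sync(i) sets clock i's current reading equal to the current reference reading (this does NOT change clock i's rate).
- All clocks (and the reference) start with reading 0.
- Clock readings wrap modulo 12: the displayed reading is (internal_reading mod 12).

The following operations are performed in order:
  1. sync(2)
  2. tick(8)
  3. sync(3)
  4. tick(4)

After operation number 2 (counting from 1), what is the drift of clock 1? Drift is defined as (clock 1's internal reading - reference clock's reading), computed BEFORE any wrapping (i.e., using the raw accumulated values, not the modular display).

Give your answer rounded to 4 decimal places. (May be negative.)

Answer: 1.6000

Derivation:
After op 1 sync(2): ref=0.0000 raw=[0.0000 0.0000 0.0000 0.0000]
After op 2 tick(8): ref=8.0000 raw=[12.0000 9.6000 7.2000 10.0000]
Drift of clock 1 after op 2: 9.6000 - 8.0000 = 1.6000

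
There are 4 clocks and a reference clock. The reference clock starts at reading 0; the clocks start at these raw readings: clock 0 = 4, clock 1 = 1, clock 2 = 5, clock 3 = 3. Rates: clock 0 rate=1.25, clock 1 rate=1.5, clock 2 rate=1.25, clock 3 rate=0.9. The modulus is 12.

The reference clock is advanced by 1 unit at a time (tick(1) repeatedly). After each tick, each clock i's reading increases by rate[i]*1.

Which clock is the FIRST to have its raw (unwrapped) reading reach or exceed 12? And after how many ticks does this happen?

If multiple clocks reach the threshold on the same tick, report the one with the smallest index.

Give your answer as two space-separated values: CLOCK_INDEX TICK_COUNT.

clock 0: start=4, rate=1.25, needs 12-4 = 8; ticks = ceil(8/1.25) = ceil(6.4000) = 7; reading at tick 7 = 4 + 1.25*7 = 12.7500
clock 1: start=1, rate=1.5, needs 12-1 = 11; ticks = ceil(11/1.5) = ceil(7.3333) = 8; reading at tick 8 = 1 + 1.5*8 = 13.0000
clock 2: start=5, rate=1.25, needs 12-5 = 7; ticks = ceil(7/1.25) = ceil(5.6000) = 6; reading at tick 6 = 5 + 1.25*6 = 12.5000
clock 3: start=3, rate=0.9, needs 12-3 = 9; ticks = ceil(9/0.9) = ceil(10.0000) = 10; reading at tick 10 = 3 + 0.9*10 = 12.0000
Minimum tick count = 6; winners = [2]; smallest index = 2

Answer: 2 6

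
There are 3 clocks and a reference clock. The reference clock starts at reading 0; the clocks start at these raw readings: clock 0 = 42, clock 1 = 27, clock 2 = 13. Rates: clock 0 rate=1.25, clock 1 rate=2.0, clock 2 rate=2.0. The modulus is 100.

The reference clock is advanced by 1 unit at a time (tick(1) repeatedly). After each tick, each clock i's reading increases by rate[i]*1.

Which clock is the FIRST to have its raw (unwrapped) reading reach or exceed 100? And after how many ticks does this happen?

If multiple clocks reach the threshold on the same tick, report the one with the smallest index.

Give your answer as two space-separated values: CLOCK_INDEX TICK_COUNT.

clock 0: start=42, rate=1.25, needs 100-42 = 58; ticks = ceil(58/1.25) = ceil(46.4000) = 47; reading at tick 47 = 42 + 1.25*47 = 100.7500
clock 1: start=27, rate=2.0, needs 100-27 = 73; ticks = ceil(73/2.0) = ceil(36.5000) = 37; reading at tick 37 = 27 + 2.0*37 = 101.0000
clock 2: start=13, rate=2.0, needs 100-13 = 87; ticks = ceil(87/2.0) = ceil(43.5000) = 44; reading at tick 44 = 13 + 2.0*44 = 101.0000
Minimum tick count = 37; winners = [1]; smallest index = 1

Answer: 1 37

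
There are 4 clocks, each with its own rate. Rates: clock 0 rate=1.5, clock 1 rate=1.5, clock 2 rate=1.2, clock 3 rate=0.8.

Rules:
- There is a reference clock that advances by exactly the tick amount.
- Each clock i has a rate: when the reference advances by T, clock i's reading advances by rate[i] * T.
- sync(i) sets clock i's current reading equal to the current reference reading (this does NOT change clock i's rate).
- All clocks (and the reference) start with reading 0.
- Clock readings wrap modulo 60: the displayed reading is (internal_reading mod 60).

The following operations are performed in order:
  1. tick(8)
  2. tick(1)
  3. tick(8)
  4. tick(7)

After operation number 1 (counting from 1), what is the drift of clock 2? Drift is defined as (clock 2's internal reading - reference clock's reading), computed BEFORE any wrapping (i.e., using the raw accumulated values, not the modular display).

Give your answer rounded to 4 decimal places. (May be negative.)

Answer: 1.6000

Derivation:
After op 1 tick(8): ref=8.0000 raw=[12.0000 12.0000 9.6000 6.4000]
Drift of clock 2 after op 1: 9.6000 - 8.0000 = 1.6000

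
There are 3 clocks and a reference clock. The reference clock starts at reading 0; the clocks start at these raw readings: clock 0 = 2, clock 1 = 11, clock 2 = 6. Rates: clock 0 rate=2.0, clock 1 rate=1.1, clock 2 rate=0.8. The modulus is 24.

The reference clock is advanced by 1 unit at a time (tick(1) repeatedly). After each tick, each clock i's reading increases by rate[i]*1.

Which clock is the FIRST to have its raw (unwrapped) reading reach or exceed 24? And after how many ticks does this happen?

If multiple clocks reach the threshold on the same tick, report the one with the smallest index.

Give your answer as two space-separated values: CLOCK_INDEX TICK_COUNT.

Answer: 0 11

Derivation:
clock 0: start=2, rate=2.0, needs 24-2 = 22; ticks = ceil(22/2.0) = ceil(11.0000) = 11; reading at tick 11 = 2 + 2.0*11 = 24.0000
clock 1: start=11, rate=1.1, needs 24-11 = 13; ticks = ceil(13/1.1) = ceil(11.8182) = 12; reading at tick 12 = 11 + 1.1*12 = 24.2000
clock 2: start=6, rate=0.8, needs 24-6 = 18; ticks = ceil(18/0.8) = ceil(22.5000) = 23; reading at tick 23 = 6 + 0.8*23 = 24.4000
Minimum tick count = 11; winners = [0]; smallest index = 0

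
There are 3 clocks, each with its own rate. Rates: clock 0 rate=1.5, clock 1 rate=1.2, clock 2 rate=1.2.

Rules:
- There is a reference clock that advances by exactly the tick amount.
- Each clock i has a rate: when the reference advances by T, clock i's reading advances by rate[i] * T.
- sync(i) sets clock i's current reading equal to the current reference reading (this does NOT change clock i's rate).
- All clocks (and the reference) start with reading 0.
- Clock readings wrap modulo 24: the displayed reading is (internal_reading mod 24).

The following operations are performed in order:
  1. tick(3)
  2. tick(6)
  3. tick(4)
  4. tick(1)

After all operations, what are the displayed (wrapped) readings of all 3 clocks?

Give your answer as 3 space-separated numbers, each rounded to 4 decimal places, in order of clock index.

After op 1 tick(3): ref=3.0000 raw=[4.5000 3.6000 3.6000]
After op 2 tick(6): ref=9.0000 raw=[13.5000 10.8000 10.8000]
After op 3 tick(4): ref=13.0000 raw=[19.5000 15.6000 15.6000]
After op 4 tick(1): ref=14.0000 raw=[21.0000 16.8000 16.8000]
Wrap final raw readings (mod 24): 21.0000 mod 24 = 21.0000; 16.8000 mod 24 = 16.8000; 16.8000 mod 24 = 16.8000

Answer: 21.0000 16.8000 16.8000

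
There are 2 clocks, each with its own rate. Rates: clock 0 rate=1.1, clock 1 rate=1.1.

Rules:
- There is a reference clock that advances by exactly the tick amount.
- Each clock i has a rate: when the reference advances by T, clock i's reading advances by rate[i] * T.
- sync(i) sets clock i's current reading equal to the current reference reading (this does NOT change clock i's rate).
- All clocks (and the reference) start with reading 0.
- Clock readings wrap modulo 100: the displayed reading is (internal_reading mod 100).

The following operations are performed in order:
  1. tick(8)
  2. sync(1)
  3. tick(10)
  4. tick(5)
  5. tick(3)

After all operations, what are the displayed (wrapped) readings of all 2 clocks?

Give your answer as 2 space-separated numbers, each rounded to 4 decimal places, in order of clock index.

Answer: 28.6000 27.8000

Derivation:
After op 1 tick(8): ref=8.0000 raw=[8.8000 8.8000]
After op 2 sync(1): ref=8.0000 raw=[8.8000 8.0000]
After op 3 tick(10): ref=18.0000 raw=[19.8000 19.0000]
After op 4 tick(5): ref=23.0000 raw=[25.3000 24.5000]
After op 5 tick(3): ref=26.0000 raw=[28.6000 27.8000]
Wrap final raw readings (mod 100): 28.6000 mod 100 = 28.6000; 27.8000 mod 100 = 27.8000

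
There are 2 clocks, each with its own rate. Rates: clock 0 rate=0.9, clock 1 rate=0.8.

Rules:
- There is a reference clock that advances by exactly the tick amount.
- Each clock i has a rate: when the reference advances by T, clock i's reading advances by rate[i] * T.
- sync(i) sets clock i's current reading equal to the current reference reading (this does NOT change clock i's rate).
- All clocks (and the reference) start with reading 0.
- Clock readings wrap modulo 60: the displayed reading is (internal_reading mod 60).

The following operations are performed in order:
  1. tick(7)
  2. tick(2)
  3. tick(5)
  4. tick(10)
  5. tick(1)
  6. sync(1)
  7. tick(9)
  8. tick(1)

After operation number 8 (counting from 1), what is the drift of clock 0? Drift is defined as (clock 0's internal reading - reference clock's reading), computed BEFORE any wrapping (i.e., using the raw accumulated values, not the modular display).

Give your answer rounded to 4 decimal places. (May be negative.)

After op 1 tick(7): ref=7.0000 raw=[6.3000 5.6000]
After op 2 tick(2): ref=9.0000 raw=[8.1000 7.2000]
After op 3 tick(5): ref=14.0000 raw=[12.6000 11.2000]
After op 4 tick(10): ref=24.0000 raw=[21.6000 19.2000]
After op 5 tick(1): ref=25.0000 raw=[22.5000 20.0000]
After op 6 sync(1): ref=25.0000 raw=[22.5000 25.0000]
After op 7 tick(9): ref=34.0000 raw=[30.6000 32.2000]
After op 8 tick(1): ref=35.0000 raw=[31.5000 33.0000]
Drift of clock 0 after op 8: 31.5000 - 35.0000 = -3.5000

Answer: -3.5000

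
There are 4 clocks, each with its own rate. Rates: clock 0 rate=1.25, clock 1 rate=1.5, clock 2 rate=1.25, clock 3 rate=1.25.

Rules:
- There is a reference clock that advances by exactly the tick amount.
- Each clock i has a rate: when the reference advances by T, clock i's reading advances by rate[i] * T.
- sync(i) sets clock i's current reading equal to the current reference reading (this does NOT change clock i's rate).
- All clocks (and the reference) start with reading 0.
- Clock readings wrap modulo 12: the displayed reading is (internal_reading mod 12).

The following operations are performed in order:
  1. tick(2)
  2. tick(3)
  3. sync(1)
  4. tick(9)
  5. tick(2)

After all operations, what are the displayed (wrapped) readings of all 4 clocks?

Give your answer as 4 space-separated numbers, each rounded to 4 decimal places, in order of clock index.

After op 1 tick(2): ref=2.0000 raw=[2.5000 3.0000 2.5000 2.5000]
After op 2 tick(3): ref=5.0000 raw=[6.2500 7.5000 6.2500 6.2500]
After op 3 sync(1): ref=5.0000 raw=[6.2500 5.0000 6.2500 6.2500]
After op 4 tick(9): ref=14.0000 raw=[17.5000 18.5000 17.5000 17.5000]
After op 5 tick(2): ref=16.0000 raw=[20.0000 21.5000 20.0000 20.0000]
Wrap final raw readings (mod 12): 20.0000 mod 12 = 8.0000; 21.5000 mod 12 = 9.5000; 20.0000 mod 12 = 8.0000; 20.0000 mod 12 = 8.0000

Answer: 8.0000 9.5000 8.0000 8.0000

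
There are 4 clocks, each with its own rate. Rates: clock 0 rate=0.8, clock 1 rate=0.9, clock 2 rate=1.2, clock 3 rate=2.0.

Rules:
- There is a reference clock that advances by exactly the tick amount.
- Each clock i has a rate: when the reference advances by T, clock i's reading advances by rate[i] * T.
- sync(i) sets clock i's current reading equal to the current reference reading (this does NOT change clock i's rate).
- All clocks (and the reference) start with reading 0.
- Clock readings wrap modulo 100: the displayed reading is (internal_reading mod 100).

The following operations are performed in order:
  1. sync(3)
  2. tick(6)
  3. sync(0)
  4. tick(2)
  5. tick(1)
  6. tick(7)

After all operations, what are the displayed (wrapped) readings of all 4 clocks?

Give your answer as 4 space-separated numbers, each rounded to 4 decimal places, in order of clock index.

Answer: 14.0000 14.4000 19.2000 32.0000

Derivation:
After op 1 sync(3): ref=0.0000 raw=[0.0000 0.0000 0.0000 0.0000]
After op 2 tick(6): ref=6.0000 raw=[4.8000 5.4000 7.2000 12.0000]
After op 3 sync(0): ref=6.0000 raw=[6.0000 5.4000 7.2000 12.0000]
After op 4 tick(2): ref=8.0000 raw=[7.6000 7.2000 9.6000 16.0000]
After op 5 tick(1): ref=9.0000 raw=[8.4000 8.1000 10.8000 18.0000]
After op 6 tick(7): ref=16.0000 raw=[14.0000 14.4000 19.2000 32.0000]
Wrap final raw readings (mod 100): 14.0000 mod 100 = 14.0000; 14.4000 mod 100 = 14.4000; 19.2000 mod 100 = 19.2000; 32.0000 mod 100 = 32.0000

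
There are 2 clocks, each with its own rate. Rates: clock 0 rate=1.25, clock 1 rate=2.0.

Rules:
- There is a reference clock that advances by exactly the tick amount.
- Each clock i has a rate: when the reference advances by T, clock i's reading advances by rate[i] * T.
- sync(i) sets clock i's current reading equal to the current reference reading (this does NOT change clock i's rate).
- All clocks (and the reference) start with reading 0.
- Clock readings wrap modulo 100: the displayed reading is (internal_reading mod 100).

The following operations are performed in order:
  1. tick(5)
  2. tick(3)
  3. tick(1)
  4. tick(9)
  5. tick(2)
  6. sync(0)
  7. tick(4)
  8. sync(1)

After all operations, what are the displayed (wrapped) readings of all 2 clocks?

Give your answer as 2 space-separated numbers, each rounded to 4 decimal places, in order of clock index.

Answer: 25.0000 24.0000

Derivation:
After op 1 tick(5): ref=5.0000 raw=[6.2500 10.0000]
After op 2 tick(3): ref=8.0000 raw=[10.0000 16.0000]
After op 3 tick(1): ref=9.0000 raw=[11.2500 18.0000]
After op 4 tick(9): ref=18.0000 raw=[22.5000 36.0000]
After op 5 tick(2): ref=20.0000 raw=[25.0000 40.0000]
After op 6 sync(0): ref=20.0000 raw=[20.0000 40.0000]
After op 7 tick(4): ref=24.0000 raw=[25.0000 48.0000]
After op 8 sync(1): ref=24.0000 raw=[25.0000 24.0000]
Wrap final raw readings (mod 100): 25.0000 mod 100 = 25.0000; 24.0000 mod 100 = 24.0000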